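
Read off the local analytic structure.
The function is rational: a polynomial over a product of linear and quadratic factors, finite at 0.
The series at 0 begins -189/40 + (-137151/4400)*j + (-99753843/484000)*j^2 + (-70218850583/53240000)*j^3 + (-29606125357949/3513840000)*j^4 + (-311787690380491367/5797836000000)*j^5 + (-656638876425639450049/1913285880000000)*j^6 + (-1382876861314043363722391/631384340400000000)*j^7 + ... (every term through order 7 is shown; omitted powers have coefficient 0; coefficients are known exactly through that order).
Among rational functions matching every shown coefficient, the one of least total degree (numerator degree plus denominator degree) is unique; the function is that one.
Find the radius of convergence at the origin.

The radius of convergence is -5/6 + (1/42)*sqrt(1729).

No rational of total degree below 6 reproduces all 8 coefficients; solving the [0/6] Pade equations on them gives f(j) = 15/(4*(j**2 + 7*j/11 - 5/3)**2*(j**2 + 5*j/3 - 2/7)), whose expansion matches every shown term.
Denominator factor (j**2 + 5*j/3 - 2/7): discriminant 247/63, real irrational roots -5/6 + (1/42)*sqrt(1729) and -5/6 - (1/42)*sqrt(1729); poles of order 1, moduli -5/6 + (1/42)*sqrt(1729) and 5/6 + (1/42)*sqrt(1729).
Denominator factor (j**2 + 7*j/11 - 5/3)^2: discriminant 2567/363, real irrational roots -7/22 + (1/66)*sqrt(7701) and -7/22 - (1/66)*sqrt(7701); poles of order 2, moduli -7/22 + (1/66)*sqrt(7701) and 7/22 + (1/66)*sqrt(7701).
The radius of convergence is the smallest modulus among the singular points: -5/6 + (1/42)*sqrt(1729).


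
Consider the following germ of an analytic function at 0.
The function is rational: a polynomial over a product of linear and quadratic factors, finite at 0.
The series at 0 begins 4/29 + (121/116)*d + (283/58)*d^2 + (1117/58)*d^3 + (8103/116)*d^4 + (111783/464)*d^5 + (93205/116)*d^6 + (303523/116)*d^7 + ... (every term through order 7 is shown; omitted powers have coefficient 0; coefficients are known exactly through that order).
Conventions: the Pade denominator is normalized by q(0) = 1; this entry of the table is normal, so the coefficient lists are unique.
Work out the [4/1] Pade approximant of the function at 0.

The Pade approximant has numerator coefficients [4/29, 177777/313316, 1606483/1253264, 1523205/626632, 2151869/626632]; denominator coefficients [1, -37261/10804].

Taylor coefficients needed (read off): a_0 = 4/29, a_1 = 121/116, a_2 = 283/58, a_3 = 1117/58, a_4 = 8103/116, a_5 = 111783/464.
Write the denominator as Q(d) = 1 + q1*d. Requiring Q*f - P = O(d^6) with deg P <= 4 kills the coefficients of d^5..d^5 in Q*f:
  d^5: a_5 + q1*a_4 = 0, i.e. 111783/464 + (8103/116)*q1 = 0.
Solving this linear system: q1 = -37261/10804.
The numerator is Q*f truncated at degree 4: P0 = a_0 = 4/29; P1 = a_1 + q1*a_0 = 177777/313316; P2 = a_2 + q1*a_1 = 1606483/1253264; P3 = a_3 + q1*a_2 = 1523205/626632; P4 = a_4 + q1*a_3 = 2151869/626632.


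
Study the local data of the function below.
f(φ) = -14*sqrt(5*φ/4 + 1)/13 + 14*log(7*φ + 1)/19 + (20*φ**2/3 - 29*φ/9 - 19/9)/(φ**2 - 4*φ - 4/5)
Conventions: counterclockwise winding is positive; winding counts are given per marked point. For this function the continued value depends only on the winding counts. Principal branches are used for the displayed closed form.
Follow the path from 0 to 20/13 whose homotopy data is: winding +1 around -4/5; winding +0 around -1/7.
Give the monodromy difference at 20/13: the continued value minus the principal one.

The rational part is single-valued and drops out of the difference; each branch term changes only by its own monodromy.
(-14/13)*sqrt(1 - φ/(-4/5)): winding +1 is odd, the square root flips sign, contributing -2*(-14/13)*sqrt(1 - (20/13)/(-4/5)) = -2*(-14/13)*sqrt(38/13) = (28/169)*sqrt(494).
(14/19)*log(1 - φ/(-1/7)): winding 0 around -1/7, so this term returns to its principal value, contribution 0.
Summing the contributions at φ = 20/13 gives (28/169)*sqrt(494).

Continued minus principal equals (28/169)*sqrt(494).


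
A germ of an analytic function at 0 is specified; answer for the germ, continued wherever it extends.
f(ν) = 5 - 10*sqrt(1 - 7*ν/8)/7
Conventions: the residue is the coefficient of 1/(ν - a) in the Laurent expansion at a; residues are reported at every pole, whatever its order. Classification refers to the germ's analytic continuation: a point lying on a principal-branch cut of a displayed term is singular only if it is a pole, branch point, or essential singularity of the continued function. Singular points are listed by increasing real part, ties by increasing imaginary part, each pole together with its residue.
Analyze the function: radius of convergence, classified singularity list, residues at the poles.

Radius of convergence at 0: 8/7.
At 8/7: an algebraic (square-root) branch point.

Branch term (-10/7)*sqrt(1 - ν/(8/7)): its argument vanishes at ν = 8/7, a square-root branch point, modulus 8/7.
The radius of convergence is the smallest modulus among the singular points: 8/7.


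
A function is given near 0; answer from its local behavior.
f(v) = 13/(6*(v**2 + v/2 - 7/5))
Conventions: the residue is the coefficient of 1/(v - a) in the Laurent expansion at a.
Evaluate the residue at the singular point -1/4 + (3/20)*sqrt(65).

The factor v**2 + v/2 - 7/5 splits as (v - a)(v - a') with a = -1/4 + (3/20)*sqrt(65), a' = -1/4 - (3/20)*sqrt(65). At the order-1 pole a set g(v) = (v - a)*f(v) = [13/6] / (v - a').
Simple pole: residue = g(a) at a = -1/4 + (3/20)*sqrt(65), which is (1/9)*sqrt(65).

The residue is (1/9)*sqrt(65).


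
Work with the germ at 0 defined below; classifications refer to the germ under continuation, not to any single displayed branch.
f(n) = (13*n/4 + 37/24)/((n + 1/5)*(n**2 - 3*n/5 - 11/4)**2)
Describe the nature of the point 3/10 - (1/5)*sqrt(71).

The point is a pole of order 2.

The denominator factor n**2 - 3*n/5 - 11/4 vanishes at 3/10 - (1/5)*sqrt(71) and appears to the power 2; the numerator there equals 151/60 - (13/20)*sqrt(71), nonzero, and no other factor vanishes.
Hence a pole whose order is the multiplicity, 2.


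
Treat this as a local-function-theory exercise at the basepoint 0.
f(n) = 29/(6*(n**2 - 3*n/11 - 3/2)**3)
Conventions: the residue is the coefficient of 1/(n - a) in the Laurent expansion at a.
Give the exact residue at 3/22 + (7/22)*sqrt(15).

The factor n**2 - 3*n/11 - 3/2 splits as (n - a)(n - a') with a = 3/22 + (7/22)*sqrt(15), a' = 3/22 - (7/22)*sqrt(15). At the order-3 pole a set g(n) = (n - a)^3*f(n) = [29/6] / (n - a')^3.
Order-3 pole: residue = g''(a)/2; g''(3/22 + (7/22)*sqrt(15)) = (9340958/56723625)*sqrt(15), so the residue is (4670479/56723625)*sqrt(15).

The residue is (4670479/56723625)*sqrt(15).


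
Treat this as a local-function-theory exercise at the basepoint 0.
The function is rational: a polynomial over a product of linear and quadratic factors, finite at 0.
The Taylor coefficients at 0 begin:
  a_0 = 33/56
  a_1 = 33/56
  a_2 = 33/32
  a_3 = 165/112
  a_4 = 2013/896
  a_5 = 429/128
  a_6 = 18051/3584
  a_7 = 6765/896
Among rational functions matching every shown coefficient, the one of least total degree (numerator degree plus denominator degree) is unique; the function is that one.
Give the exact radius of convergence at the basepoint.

The radius of convergence is 2/3.

No rational of total degree below 2 reproduces all 8 coefficients; solving the [0/2] Pade equations on them gives f(ξ) = -11/(14*(ξ - 2/3)*(ξ + 2)), whose expansion matches every shown term.
Denominator factor (ξ + 2): pole of order 1 at -2, modulus 2.
Denominator factor (ξ - 2/3): pole of order 1 at 2/3, modulus 2/3.
The radius of convergence is the smallest modulus among the singular points: 2/3.


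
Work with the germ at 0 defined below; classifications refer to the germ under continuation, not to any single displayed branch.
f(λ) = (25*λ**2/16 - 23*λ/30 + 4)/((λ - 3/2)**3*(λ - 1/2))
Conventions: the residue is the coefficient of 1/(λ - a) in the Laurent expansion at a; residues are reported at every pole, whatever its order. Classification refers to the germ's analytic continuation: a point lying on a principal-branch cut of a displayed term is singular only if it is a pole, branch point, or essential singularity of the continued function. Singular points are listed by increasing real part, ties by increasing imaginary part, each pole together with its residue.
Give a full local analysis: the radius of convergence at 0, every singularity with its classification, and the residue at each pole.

Denominator factor (λ - 3/2)^3: pole of order 3 at 3/2, modulus 3/2.
Denominator factor (λ - 1/2): pole of order 1 at 1/2, modulus 1/2.
The radius of convergence is the smallest modulus among the singular points: 1/2.
At the order-1 pole 1/2 set g(λ) = (λ - (1/2))*f(λ) = (25*λ**2/16 - 23*λ/30 + 4)/(λ - 3/2)**3.
Simple pole: residue = g(a) at a = 1/2, which is -3847/960.
At the order-3 pole 3/2 set g(λ) = (λ - (3/2))^3*f(λ) = (25*λ**2/16 - 23*λ/30 + 4)/(λ - 1/2).
Order-3 pole: residue = g''(a)/2; g''(3/2) = 3847/480, so the residue is 3847/960.
List the singular points by increasing real part (a conjugate pair: the negative imaginary part first).

Radius of convergence at 0: 1/2.
At 1/2: a pole of order 1; residue -3847/960.
At 3/2: a pole of order 3; residue 3847/960.


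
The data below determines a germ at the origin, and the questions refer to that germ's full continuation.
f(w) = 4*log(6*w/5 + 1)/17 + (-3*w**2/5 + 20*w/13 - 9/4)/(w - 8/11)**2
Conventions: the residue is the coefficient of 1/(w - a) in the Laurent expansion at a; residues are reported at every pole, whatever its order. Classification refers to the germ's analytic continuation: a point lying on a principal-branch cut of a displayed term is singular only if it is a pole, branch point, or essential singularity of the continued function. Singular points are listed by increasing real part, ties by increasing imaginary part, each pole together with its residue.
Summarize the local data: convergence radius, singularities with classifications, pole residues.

Denominator factor (w - 8/11)^2: pole of order 2 at 8/11, modulus 8/11.
Branch term (4/17)*log(1 - w/(-5/6)): its argument vanishes at w = -5/6, a logarithmic branch point, modulus 5/6.
The radius of convergence is the smallest modulus among the singular points: 8/11.
The branch term is analytic at 8/11 and contributes nothing to the residue; only the rational part matters.
At the order-2 pole 8/11 set g(w) = (w - (8/11))^2*(rational part) = -3*w**2/5 + 20*w/13 - 9/4.
Order-2 pole: residue = g'(a); g'(8/11) = 476/715, so the residue is 476/715.
List the singular points by increasing real part (a conjugate pair: the negative imaginary part first).

Radius of convergence at 0: 8/11.
At -5/6: a logarithmic branch point.
At 8/11: a pole of order 2; residue 476/715.


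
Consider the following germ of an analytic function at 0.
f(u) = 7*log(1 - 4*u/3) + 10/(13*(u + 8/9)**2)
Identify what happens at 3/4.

The term (7)*log(1 - u/(3/4)) has argument 1 - 3/4/(3/4) = 0 at 3/4: a logarithmic (infinitely-sheeted) branch point; the remaining terms are analytic or single-valued there.

The point is a logarithmic branch point.


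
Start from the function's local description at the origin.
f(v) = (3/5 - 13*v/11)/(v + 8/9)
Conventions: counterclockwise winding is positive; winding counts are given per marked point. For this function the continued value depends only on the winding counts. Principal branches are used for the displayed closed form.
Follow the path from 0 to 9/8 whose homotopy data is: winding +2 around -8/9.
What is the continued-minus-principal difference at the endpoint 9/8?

Continued minus principal equals 0.

The function is rational, hence single-valued: continuing it around any pole returns the same value, so the difference is 0.


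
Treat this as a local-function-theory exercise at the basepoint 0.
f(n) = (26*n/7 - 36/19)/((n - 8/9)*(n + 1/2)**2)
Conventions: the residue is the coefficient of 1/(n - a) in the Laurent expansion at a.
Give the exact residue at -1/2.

The residue is -60624/83125.

At the order-2 pole -1/2 set g(n) = (n - (-1/2))^2*f(n) = (26*n/7 - 36/19)/(n - 8/9).
Order-2 pole: residue = g'(a); g'(-1/2) = -60624/83125, so the residue is -60624/83125.


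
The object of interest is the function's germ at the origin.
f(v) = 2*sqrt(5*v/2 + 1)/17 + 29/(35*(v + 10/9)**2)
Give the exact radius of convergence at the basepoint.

Denominator factor (v + 10/9)^2: pole of order 2 at -10/9, modulus 10/9.
Branch term (2/17)*sqrt(1 - v/(-2/5)): its argument vanishes at v = -2/5, a square-root branch point, modulus 2/5.
The radius of convergence is the smallest modulus among the singular points: 2/5.

The radius of convergence is 2/5.


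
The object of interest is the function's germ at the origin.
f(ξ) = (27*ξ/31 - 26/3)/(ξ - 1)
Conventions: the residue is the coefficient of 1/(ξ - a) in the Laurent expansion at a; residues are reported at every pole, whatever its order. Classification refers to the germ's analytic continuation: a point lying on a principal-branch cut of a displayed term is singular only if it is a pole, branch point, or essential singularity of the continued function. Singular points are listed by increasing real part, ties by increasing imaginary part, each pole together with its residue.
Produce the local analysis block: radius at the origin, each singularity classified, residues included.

Radius of convergence at 0: 1.
At 1: a pole of order 1; residue -725/93.

Denominator factor (ξ - 1): pole of order 1 at 1, modulus 1.
The radius of convergence is the smallest modulus among the singular points: 1.
At the order-1 pole 1 set g(ξ) = (ξ - (1))*f(ξ) = 27*ξ/31 - 26/3.
Simple pole: residue = g(a) at a = 1, which is -725/93.


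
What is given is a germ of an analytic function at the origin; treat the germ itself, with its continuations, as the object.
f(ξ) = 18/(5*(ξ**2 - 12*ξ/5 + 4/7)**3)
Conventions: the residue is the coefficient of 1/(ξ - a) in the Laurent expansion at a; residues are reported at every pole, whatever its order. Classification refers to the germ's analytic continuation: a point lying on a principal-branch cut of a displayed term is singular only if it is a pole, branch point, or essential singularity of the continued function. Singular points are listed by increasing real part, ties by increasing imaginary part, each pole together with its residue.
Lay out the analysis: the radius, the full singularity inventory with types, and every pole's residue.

Radius of convergence at 0: 6/5 - (2/35)*sqrt(266).
At 6/5 - (2/35)*sqrt(266): a pole of order 3; residue -(826875/14047232)*sqrt(266).
At 6/5 + (2/35)*sqrt(266): a pole of order 3; residue (826875/14047232)*sqrt(266).

Denominator factor (ξ**2 - 12*ξ/5 + 4/7)^3: discriminant 608/175, real irrational roots 6/5 + (2/35)*sqrt(266) and 6/5 - (2/35)*sqrt(266); poles of order 3, moduli 6/5 + (2/35)*sqrt(266) and 6/5 - (2/35)*sqrt(266).
The radius of convergence is the smallest modulus among the singular points: 6/5 - (2/35)*sqrt(266).
The factor ξ**2 - 12*ξ/5 + 4/7 splits as (ξ - a)(ξ - a') with a = 6/5 - (2/35)*sqrt(266), a' = 6/5 + (2/35)*sqrt(266). At the order-3 pole a set g(ξ) = (ξ - a)^3*f(ξ) = [18/5] / (ξ - a')^3.
Order-3 pole: residue = g''(a)/2; g''(6/5 - (2/35)*sqrt(266)) = -(826875/7023616)*sqrt(266), so the residue is -(826875/14047232)*sqrt(266).
The factor ξ**2 - 12*ξ/5 + 4/7 splits as (ξ - a)(ξ - a') with a = 6/5 + (2/35)*sqrt(266), a' = 6/5 - (2/35)*sqrt(266). At the order-3 pole a set g(ξ) = (ξ - a)^3*f(ξ) = [18/5] / (ξ - a')^3.
Order-3 pole: residue = g''(a)/2; g''(6/5 + (2/35)*sqrt(266)) = (826875/7023616)*sqrt(266), so the residue is (826875/14047232)*sqrt(266).
List the singular points by increasing real part (a conjugate pair: the negative imaginary part first).


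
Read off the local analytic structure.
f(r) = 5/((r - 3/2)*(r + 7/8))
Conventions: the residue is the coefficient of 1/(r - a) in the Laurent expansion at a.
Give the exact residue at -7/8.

At the order-1 pole -7/8 set g(r) = (r - (-7/8))*f(r) = 5/(r - 3/2).
Simple pole: residue = g(a) at a = -7/8, which is -40/19.

The residue is -40/19.


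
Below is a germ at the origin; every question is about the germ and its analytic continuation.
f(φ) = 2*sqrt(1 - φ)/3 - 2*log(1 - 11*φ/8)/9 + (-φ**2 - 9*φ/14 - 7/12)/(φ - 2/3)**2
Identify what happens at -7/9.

Denominator factors: φ - 2/3 = -13/9 at φ = -7/9 — none vanishes.
Branch term log(1 - φ/(8/11)): argument at -7/9 is 149/72, nonzero, so -7/9 is not its branch point (a point on a principal cut is still regular for the continued germ).
Branch term sqrt(1 - φ/(1)): argument at -7/9 is 16/9, nonzero, so -7/9 is not its branch point (a point on a principal cut is still regular for the continued germ).
So the germ continues analytically to -7/9.

The point is a regular point.


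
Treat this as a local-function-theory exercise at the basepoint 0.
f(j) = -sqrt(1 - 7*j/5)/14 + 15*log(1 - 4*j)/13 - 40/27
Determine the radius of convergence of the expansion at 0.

Branch term (-1/14)*sqrt(1 - j/(5/7)): its argument vanishes at j = 5/7, a square-root branch point, modulus 5/7.
Branch term (15/13)*log(1 - j/(1/4)): its argument vanishes at j = 1/4, a logarithmic branch point, modulus 1/4.
The radius of convergence is the smallest modulus among the singular points: 1/4.

The radius of convergence is 1/4.


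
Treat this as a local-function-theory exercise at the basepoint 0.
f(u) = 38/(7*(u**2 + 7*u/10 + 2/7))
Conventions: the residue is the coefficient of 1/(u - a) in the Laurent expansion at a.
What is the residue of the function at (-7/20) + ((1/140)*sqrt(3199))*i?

The residue is -((380/3199)*sqrt(3199))*i.

The factor u**2 + 7*u/10 + 2/7 splits as (u - a)(u - a') with a = (-7/20) + ((1/140)*sqrt(3199))*i, a' = (-7/20) - ((1/140)*sqrt(3199))*i. At the order-1 pole a set g(u) = (u - a)*f(u) = [38/7] / (u - a').
Simple pole: residue = g(a) at a = (-7/20) + ((1/140)*sqrt(3199))*i, which is -((380/3199)*sqrt(3199))*i.


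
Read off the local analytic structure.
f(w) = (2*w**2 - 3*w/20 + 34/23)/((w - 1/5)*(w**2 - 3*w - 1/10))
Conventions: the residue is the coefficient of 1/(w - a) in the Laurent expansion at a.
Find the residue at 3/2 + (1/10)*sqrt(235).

The factor w**2 - 3*w - 1/10 splits as (w - a)(w - a') with a = 3/2 + (1/10)*sqrt(235), a' = 3/2 - (1/10)*sqrt(235). At the order-1 pole a set g(w) = (w - a)*f(w) = [(2*w**2 - 3*w/20 + 34/23)/(w - 1/5)] / (w - a').
Simple pole: residue = g(a) at a = 3/2 + (1/10)*sqrt(235), which is 6551/3036 + (182/35673)*sqrt(235).

The residue is 6551/3036 + (182/35673)*sqrt(235).


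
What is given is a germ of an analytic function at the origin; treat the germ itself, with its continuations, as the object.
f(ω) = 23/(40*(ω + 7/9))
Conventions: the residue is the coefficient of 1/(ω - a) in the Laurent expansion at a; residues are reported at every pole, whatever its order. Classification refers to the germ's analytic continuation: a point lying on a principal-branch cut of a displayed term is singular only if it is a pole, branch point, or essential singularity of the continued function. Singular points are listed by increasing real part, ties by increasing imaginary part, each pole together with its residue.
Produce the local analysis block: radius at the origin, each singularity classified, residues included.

Radius of convergence at 0: 7/9.
At -7/9: a pole of order 1; residue 23/40.

Denominator factor (ω + 7/9): pole of order 1 at -7/9, modulus 7/9.
The radius of convergence is the smallest modulus among the singular points: 7/9.
At the order-1 pole -7/9 set g(ω) = (ω - (-7/9))*f(ω) = 23/40.
Simple pole: residue = g(a) at a = -7/9, which is 23/40.


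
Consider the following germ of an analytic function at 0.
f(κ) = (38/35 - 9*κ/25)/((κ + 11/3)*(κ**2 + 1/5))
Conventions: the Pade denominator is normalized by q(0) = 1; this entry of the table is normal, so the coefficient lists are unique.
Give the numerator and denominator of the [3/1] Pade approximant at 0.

Taylor coefficients needed (expand at 0): a_0 = 114/77, a_1 = -3789/4235, a_2 = -333483/46585, a_3 = 2258244/512435, a_4 = 28837074/805255.
Write the denominator as Q(κ) = 1 + q1*κ. Requiring Q*f - P = O(κ^5) with deg P <= 3 kills the coefficients of κ^4..κ^4 in Q*f:
  κ^4: a_4 + q1*a_3 = 0, i.e. 28837074/805255 + (2258244/512435)*q1 = 0.
Solving this linear system: q1 = -33643253/4140114.
The numerator is Q*f truncated at degree 3: P0 = a_0 = 114/77; P1 = a_1 + q1*a_0 = -312162656/24150665; P2 = a_2 + q1*a_1 = 2565/22946; P3 = a_3 + q1*a_2 = 604527787/9660266.

The Pade approximant has numerator coefficients [114/77, -312162656/24150665, 2565/22946, 604527787/9660266]; denominator coefficients [1, -33643253/4140114].


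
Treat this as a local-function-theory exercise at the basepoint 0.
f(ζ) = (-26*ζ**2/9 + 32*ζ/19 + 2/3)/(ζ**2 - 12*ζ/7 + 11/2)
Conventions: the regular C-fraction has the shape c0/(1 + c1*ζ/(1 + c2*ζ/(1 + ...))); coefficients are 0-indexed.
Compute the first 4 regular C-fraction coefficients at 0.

The regular C-fraction coefficients are [4/33, -4152/1463, 974411/236664, -6535726723/12137263416].

Taylor coefficients (expand at 0): a_0 = 4/33, a_1 = 5536/16093, a_2 = -4907860/11152449, a_3 = -57166304/286246191.
c0 = a_0 = 4/33. Peel one level at a time: if S = 1 + c*ζ/S' with S'(0) = 1, then c is the ζ-coefficient of S and S' = c*ζ/(S - 1).
S_1 = c0/f = 1 + (-4152/1463)*ζ + (974411/83391)*ζ^2 + ...; c1 = -4152/1463.
S_2 = c1*ζ/(S_1 - 1) = 1 + (974411/236664)*ζ + (343985617/155151936)*ζ^2 + ...; c2 = 974411/236664.
S_3 = c2*ζ/(S_2 - 1) = 1 + (-6535726723/12137263416)*ζ + ...; c3 = -6535726723/12137263416.


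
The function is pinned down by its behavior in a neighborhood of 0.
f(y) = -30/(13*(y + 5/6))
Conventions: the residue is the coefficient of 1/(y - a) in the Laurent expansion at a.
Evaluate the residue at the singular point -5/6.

The residue is -30/13.

At the order-1 pole -5/6 set g(y) = (y - (-5/6))*f(y) = -30/13.
Simple pole: residue = g(a) at a = -5/6, which is -30/13.


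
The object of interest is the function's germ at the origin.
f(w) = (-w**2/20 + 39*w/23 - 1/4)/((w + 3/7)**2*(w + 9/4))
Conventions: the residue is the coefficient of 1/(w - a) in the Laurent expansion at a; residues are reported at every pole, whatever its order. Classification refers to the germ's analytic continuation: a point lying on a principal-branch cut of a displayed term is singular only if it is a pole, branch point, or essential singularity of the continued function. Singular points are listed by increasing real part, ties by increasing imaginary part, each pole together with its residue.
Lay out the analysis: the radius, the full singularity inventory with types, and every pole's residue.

Denominator factor (w + 9/4): pole of order 1 at -9/4, modulus 9/4.
Denominator factor (w + 3/7)^2: pole of order 2 at -3/7, modulus 3/7.
The radius of convergence is the smallest modulus among the singular points: 3/7.
At the order-1 pole -9/4 set g(w) = (w - (-9/4))*f(w) = (-w**2/20 + 39*w/23 - 1/4)/(w + 3/7)**2.
Simple pole: residue = g(a) at a = -9/4, which is -1557367/1196460.
At the order-2 pole -3/7 set g(w) = (w - (-3/7))^2*f(w) = (-w**2/20 + 39*w/23 - 1/4)/(w + 9/4).
Order-2 pole: residue = g'(a); g'(-3/7) = 374386/299115, so the residue is 374386/299115.
List the singular points by increasing real part (a conjugate pair: the negative imaginary part first).

Radius of convergence at 0: 3/7.
At -9/4: a pole of order 1; residue -1557367/1196460.
At -3/7: a pole of order 2; residue 374386/299115.


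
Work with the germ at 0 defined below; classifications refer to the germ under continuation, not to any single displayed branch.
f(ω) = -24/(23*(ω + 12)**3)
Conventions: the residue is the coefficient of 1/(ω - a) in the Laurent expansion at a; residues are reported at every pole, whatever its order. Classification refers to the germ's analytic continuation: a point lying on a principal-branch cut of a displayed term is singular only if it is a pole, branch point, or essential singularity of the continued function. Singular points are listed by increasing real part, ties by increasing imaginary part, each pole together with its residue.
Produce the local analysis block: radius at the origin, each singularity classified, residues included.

Denominator factor (ω + 12)^3: pole of order 3 at -12, modulus 12.
The radius of convergence is the smallest modulus among the singular points: 12.
At the order-3 pole -12 set g(ω) = (ω - (-12))^3*f(ω) = -24/23.
Order-3 pole: residue = g''(a)/2; g''(-12) = 0, so the residue is 0.

Radius of convergence at 0: 12.
At -12: a pole of order 3; residue 0.


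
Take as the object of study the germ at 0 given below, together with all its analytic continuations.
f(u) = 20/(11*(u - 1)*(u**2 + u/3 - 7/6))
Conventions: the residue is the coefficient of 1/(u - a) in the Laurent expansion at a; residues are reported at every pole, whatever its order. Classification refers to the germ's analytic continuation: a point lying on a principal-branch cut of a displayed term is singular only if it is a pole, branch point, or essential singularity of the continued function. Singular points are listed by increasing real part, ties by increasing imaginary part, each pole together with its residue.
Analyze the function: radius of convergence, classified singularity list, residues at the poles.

Radius of convergence at 0: -1/6 + (1/6)*sqrt(43).
At -1/6 - (1/6)*sqrt(43): a pole of order 1; residue -60/11 + (420/473)*sqrt(43).
At -1/6 + (1/6)*sqrt(43): a pole of order 1; residue -60/11 - (420/473)*sqrt(43).
At 1: a pole of order 1; residue 120/11.

Denominator factor (u**2 + u/3 - 7/6): discriminant 43/9, real irrational roots -1/6 + (1/6)*sqrt(43) and -1/6 - (1/6)*sqrt(43); poles of order 1, moduli -1/6 + (1/6)*sqrt(43) and 1/6 + (1/6)*sqrt(43).
Denominator factor (u - 1): pole of order 1 at 1, modulus 1.
The radius of convergence is the smallest modulus among the singular points: -1/6 + (1/6)*sqrt(43).
The factor u**2 + u/3 - 7/6 splits as (u - a)(u - a') with a = -1/6 - (1/6)*sqrt(43), a' = -1/6 + (1/6)*sqrt(43). At the order-1 pole a set g(u) = (u - a)*f(u) = [20/(11*(u - 1))] / (u - a').
Simple pole: residue = g(a) at a = -1/6 - (1/6)*sqrt(43), which is -60/11 + (420/473)*sqrt(43).
The factor u**2 + u/3 - 7/6 splits as (u - a)(u - a') with a = -1/6 + (1/6)*sqrt(43), a' = -1/6 - (1/6)*sqrt(43). At the order-1 pole a set g(u) = (u - a)*f(u) = [20/(11*(u - 1))] / (u - a').
Simple pole: residue = g(a) at a = -1/6 + (1/6)*sqrt(43), which is -60/11 - (420/473)*sqrt(43).
At the order-1 pole 1 set g(u) = (u - (1))*f(u) = 20/(11*(u**2 + u/3 - 7/6)).
Simple pole: residue = g(a) at a = 1, which is 120/11.
List the singular points by increasing real part (a conjugate pair: the negative imaginary part first).


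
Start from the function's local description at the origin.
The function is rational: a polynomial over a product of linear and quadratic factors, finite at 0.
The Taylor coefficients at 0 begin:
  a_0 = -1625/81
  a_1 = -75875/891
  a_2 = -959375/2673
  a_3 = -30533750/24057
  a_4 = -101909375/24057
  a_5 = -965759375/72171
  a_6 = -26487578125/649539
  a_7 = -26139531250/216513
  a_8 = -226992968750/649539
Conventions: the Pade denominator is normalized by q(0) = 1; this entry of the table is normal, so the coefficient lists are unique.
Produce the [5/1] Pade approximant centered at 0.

Taylor coefficients needed (read off): a_0 = -1625/81, a_1 = -75875/891, a_2 = -959375/2673, a_3 = -30533750/24057, a_4 = -101909375/24057, a_5 = -965759375/72171, a_6 = -26487578125/649539.
Write the denominator as Q(k) = 1 + q1*k. Requiring Q*f - P = O(k^7) with deg P <= 5 kills the coefficients of k^6..k^6 in Q*f:
  k^6: a_6 + q1*a_5 = 0, i.e. -26487578125/649539 + (-965759375/72171)*q1 = 0.
Solving this linear system: q1 = -159925/52479.
The numerator is Q*f truncated at degree 5: P0 = a_0 = -1625/81; P1 = a_1 + q1*a_0 = -1123184750/46758789; P2 = a_2 + q1*a_1 = -4648037500/46758789; P3 = a_3 + q1*a_2 = -24614249375/140276367; P4 = a_4 + q1*a_3 = -464992121875/1262487303; P5 = a_5 + q1*a_4 = -54197450000/114771573.

The Pade approximant has numerator coefficients [-1625/81, -1123184750/46758789, -4648037500/46758789, -24614249375/140276367, -464992121875/1262487303, -54197450000/114771573]; denominator coefficients [1, -159925/52479].


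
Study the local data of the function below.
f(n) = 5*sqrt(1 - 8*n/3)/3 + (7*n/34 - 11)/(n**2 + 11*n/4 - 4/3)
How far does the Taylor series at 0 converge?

The radius of convergence is 3/8.

Denominator factor (n**2 + 11*n/4 - 4/3): discriminant 619/48, real irrational roots -11/8 + (1/24)*sqrt(1857) and -11/8 - (1/24)*sqrt(1857); poles of order 1, moduli -11/8 + (1/24)*sqrt(1857) and 11/8 + (1/24)*sqrt(1857).
Branch term (5/3)*sqrt(1 - n/(3/8)): its argument vanishes at n = 3/8, a square-root branch point, modulus 3/8.
The radius of convergence is the smallest modulus among the singular points: 3/8.


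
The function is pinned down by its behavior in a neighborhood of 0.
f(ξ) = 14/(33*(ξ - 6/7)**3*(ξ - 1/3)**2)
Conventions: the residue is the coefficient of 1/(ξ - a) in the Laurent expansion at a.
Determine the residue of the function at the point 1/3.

The residue is -2722734/161051.

At the order-2 pole 1/3 set g(ξ) = (ξ - (1/3))^2*f(ξ) = 14/(33*(ξ - 6/7)**3).
Order-2 pole: residue = g'(a); g'(1/3) = -2722734/161051, so the residue is -2722734/161051.


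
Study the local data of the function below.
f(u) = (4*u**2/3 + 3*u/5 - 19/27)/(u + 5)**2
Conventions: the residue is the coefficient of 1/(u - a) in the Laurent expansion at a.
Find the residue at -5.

The residue is -191/15.

At the order-2 pole -5 set g(u) = (u - (-5))^2*f(u) = 4*u**2/3 + 3*u/5 - 19/27.
Order-2 pole: residue = g'(a); g'(-5) = -191/15, so the residue is -191/15.


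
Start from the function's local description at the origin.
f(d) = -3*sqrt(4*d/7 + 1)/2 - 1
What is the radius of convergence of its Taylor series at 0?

The radius of convergence is 7/4.

Branch term (-3/2)*sqrt(1 - d/(-7/4)): its argument vanishes at d = -7/4, a square-root branch point, modulus 7/4.
The radius of convergence is the smallest modulus among the singular points: 7/4.


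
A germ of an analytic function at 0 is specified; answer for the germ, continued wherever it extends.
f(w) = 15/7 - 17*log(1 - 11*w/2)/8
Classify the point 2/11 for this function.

The term (-17/8)*log(1 - w/(2/11)) has argument 1 - 2/11/(2/11) = 0 at 2/11: a logarithmic (infinitely-sheeted) branch point; the remaining terms are analytic or single-valued there.

The point is a logarithmic branch point.


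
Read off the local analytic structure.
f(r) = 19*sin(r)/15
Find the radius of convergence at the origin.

The factor -sin(r) is entire and contributes no finite singular point.
The polynomial part has no poles.
No finite singular points: the Taylor series at 0 converges everywhere.

The radius of convergence is infinite.


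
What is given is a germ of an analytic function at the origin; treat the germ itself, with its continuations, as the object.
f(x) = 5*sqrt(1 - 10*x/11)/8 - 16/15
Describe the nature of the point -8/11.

The point is a regular point.

There is no denominator, hence no pole anywhere.
Branch term sqrt(1 - x/(11/10)): argument at -8/11 is 201/121, nonzero, so -8/11 is not its branch point (a point on a principal cut is still regular for the continued germ).
So the germ continues analytically to -8/11.


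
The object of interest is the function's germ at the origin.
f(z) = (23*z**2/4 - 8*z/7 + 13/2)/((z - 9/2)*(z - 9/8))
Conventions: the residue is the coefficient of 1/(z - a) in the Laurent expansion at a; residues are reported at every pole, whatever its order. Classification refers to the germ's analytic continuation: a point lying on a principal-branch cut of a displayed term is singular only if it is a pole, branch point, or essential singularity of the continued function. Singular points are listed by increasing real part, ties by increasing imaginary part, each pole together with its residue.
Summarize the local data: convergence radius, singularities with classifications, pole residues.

Radius of convergence at 0: 9/8.
At 9/8: a pole of order 1; residue -22385/6048.
At 9/2: a pole of order 1; residue 13193/378.

Denominator factor (z - 9/2): pole of order 1 at 9/2, modulus 9/2.
Denominator factor (z - 9/8): pole of order 1 at 9/8, modulus 9/8.
The radius of convergence is the smallest modulus among the singular points: 9/8.
At the order-1 pole 9/8 set g(z) = (z - (9/8))*f(z) = (23*z**2/4 - 8*z/7 + 13/2)/(z - 9/2).
Simple pole: residue = g(a) at a = 9/8, which is -22385/6048.
At the order-1 pole 9/2 set g(z) = (z - (9/2))*f(z) = (23*z**2/4 - 8*z/7 + 13/2)/(z - 9/8).
Simple pole: residue = g(a) at a = 9/2, which is 13193/378.
List the singular points by increasing real part (a conjugate pair: the negative imaginary part first).


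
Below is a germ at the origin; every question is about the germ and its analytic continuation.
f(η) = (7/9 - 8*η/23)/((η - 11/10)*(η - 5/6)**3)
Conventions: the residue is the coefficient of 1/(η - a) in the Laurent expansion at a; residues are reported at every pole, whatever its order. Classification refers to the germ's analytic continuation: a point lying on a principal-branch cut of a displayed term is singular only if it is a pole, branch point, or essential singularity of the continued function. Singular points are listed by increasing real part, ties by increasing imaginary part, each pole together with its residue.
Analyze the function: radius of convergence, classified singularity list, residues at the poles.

Radius of convergence at 0: 5/6.
At 5/6: a pole of order 3; residue -30675/1472.
At 11/10: a pole of order 1; residue 30675/1472.

Denominator factor (η - 5/6)^3: pole of order 3 at 5/6, modulus 5/6.
Denominator factor (η - 11/10): pole of order 1 at 11/10, modulus 11/10.
The radius of convergence is the smallest modulus among the singular points: 5/6.
At the order-3 pole 5/6 set g(η) = (η - (5/6))^3*f(η) = (7/9 - 8*η/23)/(η - 11/10).
Order-3 pole: residue = g''(a)/2; g''(5/6) = -30675/736, so the residue is -30675/1472.
At the order-1 pole 11/10 set g(η) = (η - (11/10))*f(η) = (7/9 - 8*η/23)/(η - 5/6)**3.
Simple pole: residue = g(a) at a = 11/10, which is 30675/1472.
List the singular points by increasing real part (a conjugate pair: the negative imaginary part first).


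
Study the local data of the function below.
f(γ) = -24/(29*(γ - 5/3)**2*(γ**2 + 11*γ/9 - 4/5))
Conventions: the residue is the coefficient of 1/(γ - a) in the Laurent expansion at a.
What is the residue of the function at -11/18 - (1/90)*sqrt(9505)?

The factor γ**2 + 11*γ/9 - 4/5 splits as (γ - a)(γ - a') with a = -11/18 - (1/90)*sqrt(9505), a' = -11/18 + (1/90)*sqrt(9505). At the order-1 pole a set g(γ) = (γ - a)*f(γ) = [-24/(29*(γ - 5/3)**2)] / (γ - a').
Simple pole: residue = g(a) at a = -11/18 - (1/90)*sqrt(9505), which is -249075/2129789 + (6260895/4048728889)*sqrt(9505).

The residue is -249075/2129789 + (6260895/4048728889)*sqrt(9505).


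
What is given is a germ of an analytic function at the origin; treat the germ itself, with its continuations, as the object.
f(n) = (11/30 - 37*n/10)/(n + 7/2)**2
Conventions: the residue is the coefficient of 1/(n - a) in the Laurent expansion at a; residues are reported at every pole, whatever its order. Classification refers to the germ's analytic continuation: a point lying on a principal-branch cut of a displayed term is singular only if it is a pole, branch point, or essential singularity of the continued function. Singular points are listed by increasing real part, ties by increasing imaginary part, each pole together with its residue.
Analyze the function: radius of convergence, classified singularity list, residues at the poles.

Radius of convergence at 0: 7/2.
At -7/2: a pole of order 2; residue -37/10.

Denominator factor (n + 7/2)^2: pole of order 2 at -7/2, modulus 7/2.
The radius of convergence is the smallest modulus among the singular points: 7/2.
At the order-2 pole -7/2 set g(n) = (n - (-7/2))^2*f(n) = 11/30 - 37*n/10.
Order-2 pole: residue = g'(a); g'(-7/2) = -37/10, so the residue is -37/10.


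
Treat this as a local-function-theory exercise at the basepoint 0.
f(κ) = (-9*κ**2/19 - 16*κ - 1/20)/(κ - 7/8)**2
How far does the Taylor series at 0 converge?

The radius of convergence is 7/8.

Denominator factor (κ - 7/8)^2: pole of order 2 at 7/8, modulus 7/8.
The radius of convergence is the smallest modulus among the singular points: 7/8.


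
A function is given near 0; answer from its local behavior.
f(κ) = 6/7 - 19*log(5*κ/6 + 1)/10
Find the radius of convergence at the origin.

Branch term (-19/10)*log(1 - κ/(-6/5)): its argument vanishes at κ = -6/5, a logarithmic branch point, modulus 6/5.
The radius of convergence is the smallest modulus among the singular points: 6/5.

The radius of convergence is 6/5.


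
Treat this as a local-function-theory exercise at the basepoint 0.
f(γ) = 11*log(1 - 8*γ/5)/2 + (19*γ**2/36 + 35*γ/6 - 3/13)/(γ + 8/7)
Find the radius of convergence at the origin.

The radius of convergence is 5/8.

Denominator factor (γ + 8/7): pole of order 1 at -8/7, modulus 8/7.
Branch term (11/2)*log(1 - γ/(5/8)): its argument vanishes at γ = 5/8, a logarithmic branch point, modulus 5/8.
The radius of convergence is the smallest modulus among the singular points: 5/8.


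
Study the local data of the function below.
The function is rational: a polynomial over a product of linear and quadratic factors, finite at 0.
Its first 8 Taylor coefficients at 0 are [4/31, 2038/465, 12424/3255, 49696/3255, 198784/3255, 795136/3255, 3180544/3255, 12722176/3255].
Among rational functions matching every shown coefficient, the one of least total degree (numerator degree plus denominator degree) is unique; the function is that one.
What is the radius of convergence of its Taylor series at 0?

The radius of convergence is 1/4.

No rational of total degree below 3 reproduces all 8 coefficients; solving the [2/1] Pade equations on them gives f(θ) = (24*θ**2/7 - 29*θ/30 - 1/31)/(θ - 1/4), whose expansion matches every shown term.
Denominator factor (θ - 1/4): pole of order 1 at 1/4, modulus 1/4.
The radius of convergence is the smallest modulus among the singular points: 1/4.


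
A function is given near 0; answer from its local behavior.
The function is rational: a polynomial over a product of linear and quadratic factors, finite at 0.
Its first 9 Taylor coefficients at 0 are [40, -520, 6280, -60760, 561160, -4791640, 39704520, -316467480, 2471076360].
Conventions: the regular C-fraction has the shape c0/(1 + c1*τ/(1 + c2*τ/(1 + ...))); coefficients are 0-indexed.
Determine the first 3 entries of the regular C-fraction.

The regular C-fraction coefficients are [40, 13, -12/13].

Taylor coefficients (read off): a_0 = 40, a_1 = -520, a_2 = 6280.
c0 = a_0 = 40. Peel one level at a time: if S = 1 + c*τ/S' with S'(0) = 1, then c is the τ-coefficient of S and S' = c*τ/(S - 1).
S_1 = c0/f = 1 + (13)*τ + (12)*τ^2 + ...; c1 = 13.
S_2 = c1*τ/(S_1 - 1) = 1 + (-12/13)*τ + ...; c2 = -12/13.


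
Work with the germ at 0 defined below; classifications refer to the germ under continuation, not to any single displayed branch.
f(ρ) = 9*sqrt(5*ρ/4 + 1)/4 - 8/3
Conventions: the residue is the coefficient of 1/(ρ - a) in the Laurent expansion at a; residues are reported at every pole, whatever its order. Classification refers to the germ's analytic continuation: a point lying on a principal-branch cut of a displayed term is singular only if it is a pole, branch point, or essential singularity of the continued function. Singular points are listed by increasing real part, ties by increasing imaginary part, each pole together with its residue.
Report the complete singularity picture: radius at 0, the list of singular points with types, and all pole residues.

Radius of convergence at 0: 4/5.
At -4/5: an algebraic (square-root) branch point.

Branch term (9/4)*sqrt(1 - ρ/(-4/5)): its argument vanishes at ρ = -4/5, a square-root branch point, modulus 4/5.
The radius of convergence is the smallest modulus among the singular points: 4/5.
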